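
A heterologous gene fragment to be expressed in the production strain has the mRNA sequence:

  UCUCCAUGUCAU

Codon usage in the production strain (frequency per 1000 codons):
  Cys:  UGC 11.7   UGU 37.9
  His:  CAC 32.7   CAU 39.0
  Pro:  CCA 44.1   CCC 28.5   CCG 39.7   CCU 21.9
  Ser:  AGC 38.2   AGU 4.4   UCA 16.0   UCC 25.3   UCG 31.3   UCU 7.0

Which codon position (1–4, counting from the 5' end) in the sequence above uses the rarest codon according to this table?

Codon 1 UCU (Ser): 7.0 per 1000.
Codon 2 CCA (Pro): 44.1 per 1000.
Codon 3 UGU (Cys): 37.9 per 1000.
Codon 4 CAU (His): 39.0 per 1000.
Lowest frequency is 7.0 at codon 1.

1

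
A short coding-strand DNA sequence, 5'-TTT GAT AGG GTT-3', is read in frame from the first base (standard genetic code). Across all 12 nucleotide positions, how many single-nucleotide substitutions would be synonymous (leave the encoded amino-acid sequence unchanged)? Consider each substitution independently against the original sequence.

Codon 1 (TTT, Phe): 1 synonymous substitution.
Codon 2 (GAT, Asp): 1 synonymous substitution.
Codon 3 (AGG, Arg): 2 synonymous substitutions.
Codon 4 (GTT, Val): 3 synonymous substitutions.
Total: 1 + 1 + 2 + 3 = 7.

7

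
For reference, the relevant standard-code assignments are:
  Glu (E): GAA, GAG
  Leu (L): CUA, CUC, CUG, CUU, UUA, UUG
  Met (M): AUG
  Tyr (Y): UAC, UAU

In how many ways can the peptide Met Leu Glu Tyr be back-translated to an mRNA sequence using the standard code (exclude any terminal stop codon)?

24

Met: 1 codon.
Leu: 6 codons.
Glu: 2 codons.
Tyr: 2 codons.
1 × 6 × 2 × 2 = 24.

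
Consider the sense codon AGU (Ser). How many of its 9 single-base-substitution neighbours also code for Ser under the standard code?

Position 1: none → 0 synonymous.
Position 2: none → 0 synonymous.
Position 3: AGC → 1 synonymous.
Total: 0 + 0 + 1 = 1.

1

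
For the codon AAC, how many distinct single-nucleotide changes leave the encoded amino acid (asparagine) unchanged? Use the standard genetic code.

1

Position 1: none → 0 synonymous.
Position 2: none → 0 synonymous.
Position 3: AAT → 1 synonymous.
Total: 0 + 0 + 1 = 1.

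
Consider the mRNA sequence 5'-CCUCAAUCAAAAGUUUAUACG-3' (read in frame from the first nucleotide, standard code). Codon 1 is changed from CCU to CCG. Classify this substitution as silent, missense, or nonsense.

Position 3 falls in codon 1: CCU → Pro.
After the substitution the codon is CCG → Pro.
Both encode Pro, so the change is synonymous.

silent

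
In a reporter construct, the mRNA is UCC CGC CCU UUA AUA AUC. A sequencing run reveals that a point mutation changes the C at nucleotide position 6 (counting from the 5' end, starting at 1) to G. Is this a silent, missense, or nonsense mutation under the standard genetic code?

silent

Position 6 falls in codon 2: CGC → Arg.
After the substitution the codon is CGG → Arg.
Both encode Arg, so the change is synonymous.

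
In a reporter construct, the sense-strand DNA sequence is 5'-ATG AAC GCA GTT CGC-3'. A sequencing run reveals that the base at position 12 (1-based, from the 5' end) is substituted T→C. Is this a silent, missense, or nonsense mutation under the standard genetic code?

Position 12 falls in codon 4: GTT → Val.
After the substitution the codon is GTC → Val.
Both encode Val, so the change is synonymous.

silent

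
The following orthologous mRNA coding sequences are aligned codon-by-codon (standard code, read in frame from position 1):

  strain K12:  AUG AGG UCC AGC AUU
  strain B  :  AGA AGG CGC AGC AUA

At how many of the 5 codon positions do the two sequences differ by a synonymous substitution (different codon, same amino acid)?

Codon 1: AUG Met / AGA Arg — nonsynonymous.
Codon 2: AGG Arg / AGG Arg — identical.
Codon 3: UCC Ser / CGC Arg — nonsynonymous.
Codon 4: AGC Ser / AGC Ser — identical.
Codon 5: AUU Ile / AUA Ile — synonymous.
Synonymous differences: 1.

1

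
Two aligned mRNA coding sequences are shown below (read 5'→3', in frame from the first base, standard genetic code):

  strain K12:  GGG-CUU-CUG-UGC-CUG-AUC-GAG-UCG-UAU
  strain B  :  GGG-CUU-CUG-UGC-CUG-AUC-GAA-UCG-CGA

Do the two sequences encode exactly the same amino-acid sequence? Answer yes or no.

Codon 1: GGG Gly / GGG Gly — identical.
Codon 2: CUU Leu / CUU Leu — identical.
Codon 3: CUG Leu / CUG Leu — identical.
Codon 4: UGC Cys / UGC Cys — identical.
Codon 5: CUG Leu / CUG Leu — identical.
Codon 6: AUC Ile / AUC Ile — identical.
Codon 7: GAG Glu / GAA Glu — synonymous.
Codon 8: UCG Ser / UCG Ser — identical.
Codon 9: UAU Tyr / CGA Arg — nonsynonymous.
Nonsynonymous differences: 1 → different protein.

no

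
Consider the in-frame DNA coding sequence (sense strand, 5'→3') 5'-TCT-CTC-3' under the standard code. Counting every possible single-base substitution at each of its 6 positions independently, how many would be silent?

6

Codon 1 (TCT, Ser): 3 synonymous substitutions.
Codon 2 (CTC, Leu): 3 synonymous substitutions.
Total: 3 + 3 = 6.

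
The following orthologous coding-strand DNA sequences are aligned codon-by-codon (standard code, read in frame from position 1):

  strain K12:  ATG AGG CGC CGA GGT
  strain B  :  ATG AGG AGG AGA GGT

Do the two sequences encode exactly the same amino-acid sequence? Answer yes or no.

yes

Codon 1: ATG Met / ATG Met — identical.
Codon 2: AGG Arg / AGG Arg — identical.
Codon 3: CGC Arg / AGG Arg — synonymous.
Codon 4: CGA Arg / AGA Arg — synonymous.
Codon 5: GGT Gly / GGT Gly — identical.
Nonsynonymous differences: 0 → same protein.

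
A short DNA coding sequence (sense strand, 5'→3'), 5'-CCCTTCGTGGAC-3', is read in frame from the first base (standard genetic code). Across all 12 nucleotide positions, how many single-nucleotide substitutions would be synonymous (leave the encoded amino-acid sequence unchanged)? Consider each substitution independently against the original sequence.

Codon 1 (CCC, Pro): 3 synonymous substitutions.
Codon 2 (TTC, Phe): 1 synonymous substitution.
Codon 3 (GTG, Val): 3 synonymous substitutions.
Codon 4 (GAC, Asp): 1 synonymous substitution.
Total: 3 + 1 + 3 + 1 = 8.

8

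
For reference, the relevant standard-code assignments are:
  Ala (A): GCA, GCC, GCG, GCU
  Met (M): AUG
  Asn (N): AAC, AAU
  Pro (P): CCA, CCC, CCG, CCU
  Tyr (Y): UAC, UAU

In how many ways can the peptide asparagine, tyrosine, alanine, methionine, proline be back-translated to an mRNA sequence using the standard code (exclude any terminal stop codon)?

64

Asn: 2 codons.
Tyr: 2 codons.
Ala: 4 codons.
Met: 1 codon.
Pro: 4 codons.
2 × 2 × 4 × 1 × 4 = 64.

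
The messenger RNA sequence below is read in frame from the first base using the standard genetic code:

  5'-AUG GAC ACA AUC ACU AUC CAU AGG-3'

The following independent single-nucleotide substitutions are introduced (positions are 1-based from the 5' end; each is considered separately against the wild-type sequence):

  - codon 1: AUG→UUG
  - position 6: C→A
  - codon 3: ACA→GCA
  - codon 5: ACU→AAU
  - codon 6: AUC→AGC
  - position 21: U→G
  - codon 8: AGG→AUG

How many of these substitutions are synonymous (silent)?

Codon 1: AUG (Met) → UUG (Leu) — missense.
Codon 2: GAC (Asp) → GAA (Glu) — missense.
Codon 3: ACA (Thr) → GCA (Ala) — missense.
Codon 5: ACU (Thr) → AAU (Asn) — missense.
Codon 6: AUC (Ile) → AGC (Ser) — missense.
Codon 7: CAU (His) → CAG (Gln) — missense.
Codon 8: AGG (Arg) → AUG (Met) — missense.
Synonymous: 0 of 7.

0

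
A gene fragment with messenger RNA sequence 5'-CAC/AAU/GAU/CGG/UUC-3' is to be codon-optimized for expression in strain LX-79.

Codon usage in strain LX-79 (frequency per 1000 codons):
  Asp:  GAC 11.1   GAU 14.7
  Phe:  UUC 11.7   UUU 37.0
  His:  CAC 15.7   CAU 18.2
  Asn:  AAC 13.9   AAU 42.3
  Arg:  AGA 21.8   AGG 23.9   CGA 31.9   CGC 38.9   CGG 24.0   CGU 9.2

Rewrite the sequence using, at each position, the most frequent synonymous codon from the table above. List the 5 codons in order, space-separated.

Codon 1 (His): best is CAU at 18.2.
Codon 2 (Asn): best is AAU at 42.3.
Codon 3 (Asp): best is GAU at 14.7.
Codon 4 (Arg): best is CGC at 38.9.
Codon 5 (Phe): best is UUU at 37.0.

CAU AAU GAU CGC UUU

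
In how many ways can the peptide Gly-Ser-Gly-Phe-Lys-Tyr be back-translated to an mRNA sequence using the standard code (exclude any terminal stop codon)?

Gly: 4 codons.
Ser: 6 codons.
Gly: 4 codons.
Phe: 2 codons.
Lys: 2 codons.
Tyr: 2 codons.
4 × 6 × 4 × 2 × 2 × 2 = 768.

768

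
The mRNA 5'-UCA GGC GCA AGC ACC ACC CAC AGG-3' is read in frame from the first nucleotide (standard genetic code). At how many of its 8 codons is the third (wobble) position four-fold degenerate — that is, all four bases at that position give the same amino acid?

5

Codon 1 UCA (Ser): third position 4-fold.
Codon 2 GGC (Gly): third position 4-fold.
Codon 3 GCA (Ala): third position 4-fold.
Codon 4 AGC (Ser): third position 2-fold.
Codon 5 ACC (Thr): third position 4-fold.
Codon 6 ACC (Thr): third position 4-fold.
Codon 7 CAC (His): third position 2-fold.
Codon 8 AGG (Arg): third position 2-fold.
Four-fold degenerate third positions: 5.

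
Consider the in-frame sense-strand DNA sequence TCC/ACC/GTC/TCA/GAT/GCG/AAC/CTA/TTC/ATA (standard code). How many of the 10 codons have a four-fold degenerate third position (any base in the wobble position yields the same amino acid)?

6

Codon 1 TCC (Ser): third position 4-fold.
Codon 2 ACC (Thr): third position 4-fold.
Codon 3 GTC (Val): third position 4-fold.
Codon 4 TCA (Ser): third position 4-fold.
Codon 5 GAT (Asp): third position 2-fold.
Codon 6 GCG (Ala): third position 4-fold.
Codon 7 AAC (Asn): third position 2-fold.
Codon 8 CTA (Leu): third position 4-fold.
Codon 9 TTC (Phe): third position 2-fold.
Codon 10 ATA (Ile): third position 3-fold.
Four-fold degenerate third positions: 6.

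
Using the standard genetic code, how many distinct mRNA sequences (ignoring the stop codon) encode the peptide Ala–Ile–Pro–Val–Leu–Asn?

2304

Ala: 4 codons.
Ile: 3 codons.
Pro: 4 codons.
Val: 4 codons.
Leu: 6 codons.
Asn: 2 codons.
4 × 3 × 4 × 4 × 6 × 2 = 2304.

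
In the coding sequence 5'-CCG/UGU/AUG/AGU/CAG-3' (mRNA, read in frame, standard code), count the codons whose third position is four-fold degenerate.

Codon 1 CCG (Pro): third position 4-fold.
Codon 2 UGU (Cys): third position 2-fold.
Codon 3 AUG (Met): third position 1-fold.
Codon 4 AGU (Ser): third position 2-fold.
Codon 5 CAG (Gln): third position 2-fold.
Four-fold degenerate third positions: 1.

1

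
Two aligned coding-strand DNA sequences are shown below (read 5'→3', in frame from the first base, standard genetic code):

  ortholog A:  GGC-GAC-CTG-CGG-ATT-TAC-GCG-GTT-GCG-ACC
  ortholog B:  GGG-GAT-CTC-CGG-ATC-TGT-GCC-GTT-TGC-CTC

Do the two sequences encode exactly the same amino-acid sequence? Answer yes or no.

Codon 1: GGC Gly / GGG Gly — synonymous.
Codon 2: GAC Asp / GAT Asp — synonymous.
Codon 3: CTG Leu / CTC Leu — synonymous.
Codon 4: CGG Arg / CGG Arg — identical.
Codon 5: ATT Ile / ATC Ile — synonymous.
Codon 6: TAC Tyr / TGT Cys — nonsynonymous.
Codon 7: GCG Ala / GCC Ala — synonymous.
Codon 8: GTT Val / GTT Val — identical.
Codon 9: GCG Ala / TGC Cys — nonsynonymous.
Codon 10: ACC Thr / CTC Leu — nonsynonymous.
Nonsynonymous differences: 3 → different protein.

no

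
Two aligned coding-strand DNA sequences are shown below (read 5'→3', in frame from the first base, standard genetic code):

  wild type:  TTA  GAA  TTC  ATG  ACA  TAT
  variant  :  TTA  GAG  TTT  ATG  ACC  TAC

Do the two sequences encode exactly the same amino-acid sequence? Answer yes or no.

Codon 1: TTA Leu / TTA Leu — identical.
Codon 2: GAA Glu / GAG Glu — synonymous.
Codon 3: TTC Phe / TTT Phe — synonymous.
Codon 4: ATG Met / ATG Met — identical.
Codon 5: ACA Thr / ACC Thr — synonymous.
Codon 6: TAT Tyr / TAC Tyr — synonymous.
Nonsynonymous differences: 0 → same protein.

yes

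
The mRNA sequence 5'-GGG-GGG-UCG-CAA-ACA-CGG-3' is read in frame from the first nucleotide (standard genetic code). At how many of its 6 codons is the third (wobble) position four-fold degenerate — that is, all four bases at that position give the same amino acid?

5

Codon 1 GGG (Gly): third position 4-fold.
Codon 2 GGG (Gly): third position 4-fold.
Codon 3 UCG (Ser): third position 4-fold.
Codon 4 CAA (Gln): third position 2-fold.
Codon 5 ACA (Thr): third position 4-fold.
Codon 6 CGG (Arg): third position 4-fold.
Four-fold degenerate third positions: 5.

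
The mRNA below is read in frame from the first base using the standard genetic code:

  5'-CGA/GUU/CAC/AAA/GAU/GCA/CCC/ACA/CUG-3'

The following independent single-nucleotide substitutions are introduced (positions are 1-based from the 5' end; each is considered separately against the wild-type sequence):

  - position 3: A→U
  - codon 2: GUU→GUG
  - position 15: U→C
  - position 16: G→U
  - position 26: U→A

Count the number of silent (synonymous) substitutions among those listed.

Codon 1: CGA (Arg) → CGU (Arg) — synonymous.
Codon 2: GUU (Val) → GUG (Val) — synonymous.
Codon 5: GAU (Asp) → GAC (Asp) — synonymous.
Codon 6: GCA (Ala) → UCA (Ser) — missense.
Codon 9: CUG (Leu) → CAG (Gln) — missense.
Synonymous: 3 of 5.

3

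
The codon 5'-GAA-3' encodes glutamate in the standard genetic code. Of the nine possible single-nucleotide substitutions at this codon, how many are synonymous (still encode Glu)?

1

Position 1: none → 0 synonymous.
Position 2: none → 0 synonymous.
Position 3: GAG → 1 synonymous.
Total: 0 + 0 + 1 = 1.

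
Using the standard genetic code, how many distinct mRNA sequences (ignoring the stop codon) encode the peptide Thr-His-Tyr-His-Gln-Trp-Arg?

Thr: 4 codons.
His: 2 codons.
Tyr: 2 codons.
His: 2 codons.
Gln: 2 codons.
Trp: 1 codon.
Arg: 6 codons.
4 × 2 × 2 × 2 × 2 × 1 × 6 = 384.

384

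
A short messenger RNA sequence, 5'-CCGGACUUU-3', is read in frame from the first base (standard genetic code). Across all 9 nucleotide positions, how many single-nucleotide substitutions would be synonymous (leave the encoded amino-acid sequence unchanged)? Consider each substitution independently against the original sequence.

5

Codon 1 (CCG, Pro): 3 synonymous substitutions.
Codon 2 (GAC, Asp): 1 synonymous substitution.
Codon 3 (UUU, Phe): 1 synonymous substitution.
Total: 3 + 1 + 1 = 5.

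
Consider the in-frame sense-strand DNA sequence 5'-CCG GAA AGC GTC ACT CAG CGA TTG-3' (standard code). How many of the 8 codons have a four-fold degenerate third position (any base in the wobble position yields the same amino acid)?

4

Codon 1 CCG (Pro): third position 4-fold.
Codon 2 GAA (Glu): third position 2-fold.
Codon 3 AGC (Ser): third position 2-fold.
Codon 4 GTC (Val): third position 4-fold.
Codon 5 ACT (Thr): third position 4-fold.
Codon 6 CAG (Gln): third position 2-fold.
Codon 7 CGA (Arg): third position 4-fold.
Codon 8 TTG (Leu): third position 2-fold.
Four-fold degenerate third positions: 4.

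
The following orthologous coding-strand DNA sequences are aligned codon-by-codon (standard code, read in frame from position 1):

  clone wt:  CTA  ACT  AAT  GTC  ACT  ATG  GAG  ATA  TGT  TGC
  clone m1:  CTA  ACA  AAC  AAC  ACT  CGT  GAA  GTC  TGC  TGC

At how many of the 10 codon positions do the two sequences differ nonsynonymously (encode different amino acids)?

3

Codon 1: CTA Leu / CTA Leu — identical.
Codon 2: ACT Thr / ACA Thr — synonymous.
Codon 3: AAT Asn / AAC Asn — synonymous.
Codon 4: GTC Val / AAC Asn — nonsynonymous.
Codon 5: ACT Thr / ACT Thr — identical.
Codon 6: ATG Met / CGT Arg — nonsynonymous.
Codon 7: GAG Glu / GAA Glu — synonymous.
Codon 8: ATA Ile / GTC Val — nonsynonymous.
Codon 9: TGT Cys / TGC Cys — synonymous.
Codon 10: TGC Cys / TGC Cys — identical.
Nonsynonymous differences: 3.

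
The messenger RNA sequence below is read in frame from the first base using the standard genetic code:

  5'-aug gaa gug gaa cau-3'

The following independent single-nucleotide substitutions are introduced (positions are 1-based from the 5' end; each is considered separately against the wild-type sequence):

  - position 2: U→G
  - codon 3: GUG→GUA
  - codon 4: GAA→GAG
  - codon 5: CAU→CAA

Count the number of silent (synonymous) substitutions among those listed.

2

Codon 1: AUG (Met) → AGG (Arg) — missense.
Codon 3: GUG (Val) → GUA (Val) — synonymous.
Codon 4: GAA (Glu) → GAG (Glu) — synonymous.
Codon 5: CAU (His) → CAA (Gln) — missense.
Synonymous: 2 of 4.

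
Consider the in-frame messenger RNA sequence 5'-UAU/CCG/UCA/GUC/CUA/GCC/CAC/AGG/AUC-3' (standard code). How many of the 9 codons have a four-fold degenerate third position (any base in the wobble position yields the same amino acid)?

5

Codon 1 UAU (Tyr): third position 2-fold.
Codon 2 CCG (Pro): third position 4-fold.
Codon 3 UCA (Ser): third position 4-fold.
Codon 4 GUC (Val): third position 4-fold.
Codon 5 CUA (Leu): third position 4-fold.
Codon 6 GCC (Ala): third position 4-fold.
Codon 7 CAC (His): third position 2-fold.
Codon 8 AGG (Arg): third position 2-fold.
Codon 9 AUC (Ile): third position 3-fold.
Four-fold degenerate third positions: 5.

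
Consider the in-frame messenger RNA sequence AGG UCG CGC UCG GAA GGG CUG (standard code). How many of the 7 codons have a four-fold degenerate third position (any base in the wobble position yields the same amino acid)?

Codon 1 AGG (Arg): third position 2-fold.
Codon 2 UCG (Ser): third position 4-fold.
Codon 3 CGC (Arg): third position 4-fold.
Codon 4 UCG (Ser): third position 4-fold.
Codon 5 GAA (Glu): third position 2-fold.
Codon 6 GGG (Gly): third position 4-fold.
Codon 7 CUG (Leu): third position 4-fold.
Four-fold degenerate third positions: 5.

5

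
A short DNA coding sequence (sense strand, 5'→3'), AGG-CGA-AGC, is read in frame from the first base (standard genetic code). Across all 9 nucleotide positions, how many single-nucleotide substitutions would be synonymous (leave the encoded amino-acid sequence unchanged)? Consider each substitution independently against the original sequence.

Codon 1 (AGG, Arg): 2 synonymous substitutions.
Codon 2 (CGA, Arg): 4 synonymous substitutions.
Codon 3 (AGC, Ser): 1 synonymous substitution.
Total: 2 + 4 + 1 = 7.

7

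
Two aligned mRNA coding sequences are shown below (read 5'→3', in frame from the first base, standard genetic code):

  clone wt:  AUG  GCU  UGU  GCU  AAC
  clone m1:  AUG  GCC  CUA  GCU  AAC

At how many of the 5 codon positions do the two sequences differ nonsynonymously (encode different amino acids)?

1

Codon 1: AUG Met / AUG Met — identical.
Codon 2: GCU Ala / GCC Ala — synonymous.
Codon 3: UGU Cys / CUA Leu — nonsynonymous.
Codon 4: GCU Ala / GCU Ala — identical.
Codon 5: AAC Asn / AAC Asn — identical.
Nonsynonymous differences: 1.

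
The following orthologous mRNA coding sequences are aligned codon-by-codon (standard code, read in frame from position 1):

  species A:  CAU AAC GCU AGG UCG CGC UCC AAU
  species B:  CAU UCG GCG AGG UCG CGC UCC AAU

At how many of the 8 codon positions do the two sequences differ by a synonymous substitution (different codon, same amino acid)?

Codon 1: CAU His / CAU His — identical.
Codon 2: AAC Asn / UCG Ser — nonsynonymous.
Codon 3: GCU Ala / GCG Ala — synonymous.
Codon 4: AGG Arg / AGG Arg — identical.
Codon 5: UCG Ser / UCG Ser — identical.
Codon 6: CGC Arg / CGC Arg — identical.
Codon 7: UCC Ser / UCC Ser — identical.
Codon 8: AAU Asn / AAU Asn — identical.
Synonymous differences: 1.

1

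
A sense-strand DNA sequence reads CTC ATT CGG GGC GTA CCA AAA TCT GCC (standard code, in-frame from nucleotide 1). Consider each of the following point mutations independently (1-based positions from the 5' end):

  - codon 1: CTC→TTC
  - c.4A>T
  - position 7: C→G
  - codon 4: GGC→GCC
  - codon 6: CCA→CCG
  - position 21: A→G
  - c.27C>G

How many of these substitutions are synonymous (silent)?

3

Codon 1: CTC (Leu) → TTC (Phe) — missense.
Codon 2: ATT (Ile) → TTT (Phe) — missense.
Codon 3: CGG (Arg) → GGG (Gly) — missense.
Codon 4: GGC (Gly) → GCC (Ala) — missense.
Codon 6: CCA (Pro) → CCG (Pro) — synonymous.
Codon 7: AAA (Lys) → AAG (Lys) — synonymous.
Codon 9: GCC (Ala) → GCG (Ala) — synonymous.
Synonymous: 3 of 7.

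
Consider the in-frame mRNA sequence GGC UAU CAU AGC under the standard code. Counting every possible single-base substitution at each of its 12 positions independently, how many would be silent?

6

Codon 1 (GGC, Gly): 3 synonymous substitutions.
Codon 2 (UAU, Tyr): 1 synonymous substitution.
Codon 3 (CAU, His): 1 synonymous substitution.
Codon 4 (AGC, Ser): 1 synonymous substitution.
Total: 3 + 1 + 1 + 1 = 6.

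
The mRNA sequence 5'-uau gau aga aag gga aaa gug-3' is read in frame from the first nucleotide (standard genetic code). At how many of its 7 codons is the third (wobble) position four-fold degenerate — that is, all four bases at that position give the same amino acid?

2

Codon 1 UAU (Tyr): third position 2-fold.
Codon 2 GAU (Asp): third position 2-fold.
Codon 3 AGA (Arg): third position 2-fold.
Codon 4 AAG (Lys): third position 2-fold.
Codon 5 GGA (Gly): third position 4-fold.
Codon 6 AAA (Lys): third position 2-fold.
Codon 7 GUG (Val): third position 4-fold.
Four-fold degenerate third positions: 2.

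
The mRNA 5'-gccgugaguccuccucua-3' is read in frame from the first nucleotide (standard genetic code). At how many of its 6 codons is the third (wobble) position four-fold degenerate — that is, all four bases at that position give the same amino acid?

5

Codon 1 GCC (Ala): third position 4-fold.
Codon 2 GUG (Val): third position 4-fold.
Codon 3 AGU (Ser): third position 2-fold.
Codon 4 CCU (Pro): third position 4-fold.
Codon 5 CCU (Pro): third position 4-fold.
Codon 6 CUA (Leu): third position 4-fold.
Four-fold degenerate third positions: 5.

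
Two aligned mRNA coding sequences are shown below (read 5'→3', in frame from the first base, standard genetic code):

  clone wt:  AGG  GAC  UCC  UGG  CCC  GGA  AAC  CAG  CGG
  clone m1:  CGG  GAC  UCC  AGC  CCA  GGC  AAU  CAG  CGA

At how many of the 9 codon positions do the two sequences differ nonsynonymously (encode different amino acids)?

Codon 1: AGG Arg / CGG Arg — synonymous.
Codon 2: GAC Asp / GAC Asp — identical.
Codon 3: UCC Ser / UCC Ser — identical.
Codon 4: UGG Trp / AGC Ser — nonsynonymous.
Codon 5: CCC Pro / CCA Pro — synonymous.
Codon 6: GGA Gly / GGC Gly — synonymous.
Codon 7: AAC Asn / AAU Asn — synonymous.
Codon 8: CAG Gln / CAG Gln — identical.
Codon 9: CGG Arg / CGA Arg — synonymous.
Nonsynonymous differences: 1.

1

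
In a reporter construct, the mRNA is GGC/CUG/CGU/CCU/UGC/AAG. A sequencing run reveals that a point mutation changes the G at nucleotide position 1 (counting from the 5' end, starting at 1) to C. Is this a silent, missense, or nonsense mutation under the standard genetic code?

missense

Position 1 falls in codon 1: GGC → Gly.
After the substitution the codon is CGC → Arg.
Gly ≠ Arg, so this is a missense mutation.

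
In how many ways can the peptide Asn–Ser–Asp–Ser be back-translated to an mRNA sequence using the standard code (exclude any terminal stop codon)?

Asn: 2 codons.
Ser: 6 codons.
Asp: 2 codons.
Ser: 6 codons.
2 × 6 × 2 × 6 = 144.

144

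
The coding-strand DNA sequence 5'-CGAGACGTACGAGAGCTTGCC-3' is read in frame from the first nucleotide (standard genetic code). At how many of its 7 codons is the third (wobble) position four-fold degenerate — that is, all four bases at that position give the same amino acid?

Codon 1 CGA (Arg): third position 4-fold.
Codon 2 GAC (Asp): third position 2-fold.
Codon 3 GTA (Val): third position 4-fold.
Codon 4 CGA (Arg): third position 4-fold.
Codon 5 GAG (Glu): third position 2-fold.
Codon 6 CTT (Leu): third position 4-fold.
Codon 7 GCC (Ala): third position 4-fold.
Four-fold degenerate third positions: 5.

5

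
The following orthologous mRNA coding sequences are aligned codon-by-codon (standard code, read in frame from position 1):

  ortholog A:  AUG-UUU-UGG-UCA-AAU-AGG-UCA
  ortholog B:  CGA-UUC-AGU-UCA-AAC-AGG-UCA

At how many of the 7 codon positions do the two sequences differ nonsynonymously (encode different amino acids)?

2

Codon 1: AUG Met / CGA Arg — nonsynonymous.
Codon 2: UUU Phe / UUC Phe — synonymous.
Codon 3: UGG Trp / AGU Ser — nonsynonymous.
Codon 4: UCA Ser / UCA Ser — identical.
Codon 5: AAU Asn / AAC Asn — synonymous.
Codon 6: AGG Arg / AGG Arg — identical.
Codon 7: UCA Ser / UCA Ser — identical.
Nonsynonymous differences: 2.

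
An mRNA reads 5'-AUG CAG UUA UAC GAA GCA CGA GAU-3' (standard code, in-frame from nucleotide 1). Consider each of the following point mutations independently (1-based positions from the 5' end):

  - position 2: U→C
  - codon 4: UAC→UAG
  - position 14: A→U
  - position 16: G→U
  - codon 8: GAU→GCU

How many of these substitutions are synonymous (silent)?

0

Codon 1: AUG (Met) → ACG (Thr) — missense.
Codon 4: UAC (Tyr) → UAG (Stop) — nonsense.
Codon 5: GAA (Glu) → GUA (Val) — missense.
Codon 6: GCA (Ala) → UCA (Ser) — missense.
Codon 8: GAU (Asp) → GCU (Ala) — missense.
Synonymous: 0 of 5.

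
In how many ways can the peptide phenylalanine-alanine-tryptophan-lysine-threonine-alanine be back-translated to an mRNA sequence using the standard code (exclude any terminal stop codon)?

Phe: 2 codons.
Ala: 4 codons.
Trp: 1 codon.
Lys: 2 codons.
Thr: 4 codons.
Ala: 4 codons.
2 × 4 × 1 × 2 × 4 × 4 = 256.

256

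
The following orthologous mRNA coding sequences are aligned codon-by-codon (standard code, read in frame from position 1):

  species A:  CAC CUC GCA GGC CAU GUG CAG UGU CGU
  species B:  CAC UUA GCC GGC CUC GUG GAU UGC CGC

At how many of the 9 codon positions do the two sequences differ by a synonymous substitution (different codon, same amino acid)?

Codon 1: CAC His / CAC His — identical.
Codon 2: CUC Leu / UUA Leu — synonymous.
Codon 3: GCA Ala / GCC Ala — synonymous.
Codon 4: GGC Gly / GGC Gly — identical.
Codon 5: CAU His / CUC Leu — nonsynonymous.
Codon 6: GUG Val / GUG Val — identical.
Codon 7: CAG Gln / GAU Asp — nonsynonymous.
Codon 8: UGU Cys / UGC Cys — synonymous.
Codon 9: CGU Arg / CGC Arg — synonymous.
Synonymous differences: 4.

4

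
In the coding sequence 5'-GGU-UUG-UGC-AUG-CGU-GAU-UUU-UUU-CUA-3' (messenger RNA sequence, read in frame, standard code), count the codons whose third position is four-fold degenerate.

3

Codon 1 GGU (Gly): third position 4-fold.
Codon 2 UUG (Leu): third position 2-fold.
Codon 3 UGC (Cys): third position 2-fold.
Codon 4 AUG (Met): third position 1-fold.
Codon 5 CGU (Arg): third position 4-fold.
Codon 6 GAU (Asp): third position 2-fold.
Codon 7 UUU (Phe): third position 2-fold.
Codon 8 UUU (Phe): third position 2-fold.
Codon 9 CUA (Leu): third position 4-fold.
Four-fold degenerate third positions: 3.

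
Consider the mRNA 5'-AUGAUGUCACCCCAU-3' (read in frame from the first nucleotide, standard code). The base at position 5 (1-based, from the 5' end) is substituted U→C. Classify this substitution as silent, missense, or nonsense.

Position 5 falls in codon 2: AUG → Met.
After the substitution the codon is ACG → Thr.
Met ≠ Thr, so this is a missense mutation.

missense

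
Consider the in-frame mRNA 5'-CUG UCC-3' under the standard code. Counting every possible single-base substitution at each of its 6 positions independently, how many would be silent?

7

Codon 1 (CUG, Leu): 4 synonymous substitutions.
Codon 2 (UCC, Ser): 3 synonymous substitutions.
Total: 4 + 3 = 7.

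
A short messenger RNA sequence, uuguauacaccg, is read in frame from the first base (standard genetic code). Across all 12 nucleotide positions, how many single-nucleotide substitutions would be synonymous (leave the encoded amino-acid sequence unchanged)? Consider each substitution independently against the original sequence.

Codon 1 (UUG, Leu): 2 synonymous substitutions.
Codon 2 (UAU, Tyr): 1 synonymous substitution.
Codon 3 (ACA, Thr): 3 synonymous substitutions.
Codon 4 (CCG, Pro): 3 synonymous substitutions.
Total: 2 + 1 + 3 + 3 = 9.

9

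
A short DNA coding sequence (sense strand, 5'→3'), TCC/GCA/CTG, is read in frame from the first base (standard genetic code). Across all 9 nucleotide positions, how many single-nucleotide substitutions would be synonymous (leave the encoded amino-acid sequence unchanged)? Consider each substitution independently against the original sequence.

10

Codon 1 (TCC, Ser): 3 synonymous substitutions.
Codon 2 (GCA, Ala): 3 synonymous substitutions.
Codon 3 (CTG, Leu): 4 synonymous substitutions.
Total: 3 + 3 + 4 = 10.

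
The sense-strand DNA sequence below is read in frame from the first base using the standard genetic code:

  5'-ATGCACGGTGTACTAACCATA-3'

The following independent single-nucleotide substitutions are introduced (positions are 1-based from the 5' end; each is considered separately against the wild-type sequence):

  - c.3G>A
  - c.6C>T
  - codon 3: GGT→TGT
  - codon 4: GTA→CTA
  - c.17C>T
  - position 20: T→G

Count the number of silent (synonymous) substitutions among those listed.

Codon 1: ATG (Met) → ATA (Ile) — missense.
Codon 2: CAC (His) → CAT (His) — synonymous.
Codon 3: GGT (Gly) → TGT (Cys) — missense.
Codon 4: GTA (Val) → CTA (Leu) — missense.
Codon 6: ACC (Thr) → ATC (Ile) — missense.
Codon 7: ATA (Ile) → AGA (Arg) — missense.
Synonymous: 1 of 6.

1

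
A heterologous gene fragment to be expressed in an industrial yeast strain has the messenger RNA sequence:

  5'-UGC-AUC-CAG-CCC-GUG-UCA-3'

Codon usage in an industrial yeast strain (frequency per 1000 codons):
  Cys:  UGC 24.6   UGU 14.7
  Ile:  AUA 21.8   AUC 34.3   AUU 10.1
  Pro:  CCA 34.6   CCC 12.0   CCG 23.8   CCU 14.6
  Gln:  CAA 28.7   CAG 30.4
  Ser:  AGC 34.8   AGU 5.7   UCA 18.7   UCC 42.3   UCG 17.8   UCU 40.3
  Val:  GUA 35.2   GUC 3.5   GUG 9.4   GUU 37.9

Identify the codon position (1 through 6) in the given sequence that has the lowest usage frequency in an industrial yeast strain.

5

Codon 1 UGC (Cys): 24.6 per 1000.
Codon 2 AUC (Ile): 34.3 per 1000.
Codon 3 CAG (Gln): 30.4 per 1000.
Codon 4 CCC (Pro): 12.0 per 1000.
Codon 5 GUG (Val): 9.4 per 1000.
Codon 6 UCA (Ser): 18.7 per 1000.
Lowest frequency is 9.4 at codon 5.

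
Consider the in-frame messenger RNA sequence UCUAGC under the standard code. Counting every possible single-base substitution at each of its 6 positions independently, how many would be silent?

Codon 1 (UCU, Ser): 3 synonymous substitutions.
Codon 2 (AGC, Ser): 1 synonymous substitution.
Total: 3 + 1 = 4.

4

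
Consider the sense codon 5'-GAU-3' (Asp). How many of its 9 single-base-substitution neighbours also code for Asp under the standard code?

1

Position 1: none → 0 synonymous.
Position 2: none → 0 synonymous.
Position 3: GAC → 1 synonymous.
Total: 0 + 0 + 1 = 1.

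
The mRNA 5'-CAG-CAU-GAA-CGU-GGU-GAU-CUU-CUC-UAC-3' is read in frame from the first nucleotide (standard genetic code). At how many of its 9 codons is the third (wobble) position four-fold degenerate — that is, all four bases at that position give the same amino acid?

Codon 1 CAG (Gln): third position 2-fold.
Codon 2 CAU (His): third position 2-fold.
Codon 3 GAA (Glu): third position 2-fold.
Codon 4 CGU (Arg): third position 4-fold.
Codon 5 GGU (Gly): third position 4-fold.
Codon 6 GAU (Asp): third position 2-fold.
Codon 7 CUU (Leu): third position 4-fold.
Codon 8 CUC (Leu): third position 4-fold.
Codon 9 UAC (Tyr): third position 2-fold.
Four-fold degenerate third positions: 4.

4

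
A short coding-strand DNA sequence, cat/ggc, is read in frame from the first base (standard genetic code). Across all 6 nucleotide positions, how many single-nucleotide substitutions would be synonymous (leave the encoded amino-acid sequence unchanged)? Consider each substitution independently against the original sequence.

Codon 1 (CAT, His): 1 synonymous substitution.
Codon 2 (GGC, Gly): 3 synonymous substitutions.
Total: 1 + 3 = 4.

4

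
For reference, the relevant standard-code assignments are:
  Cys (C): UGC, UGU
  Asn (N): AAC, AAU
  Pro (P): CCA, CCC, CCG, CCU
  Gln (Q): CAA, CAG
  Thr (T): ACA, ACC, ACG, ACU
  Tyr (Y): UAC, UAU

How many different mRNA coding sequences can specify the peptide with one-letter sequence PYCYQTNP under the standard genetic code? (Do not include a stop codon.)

Pro: 4 codons.
Tyr: 2 codons.
Cys: 2 codons.
Tyr: 2 codons.
Gln: 2 codons.
Thr: 4 codons.
Asn: 2 codons.
Pro: 4 codons.
4 × 2 × 2 × 2 × 2 × 4 × 2 × 4 = 2048.

2048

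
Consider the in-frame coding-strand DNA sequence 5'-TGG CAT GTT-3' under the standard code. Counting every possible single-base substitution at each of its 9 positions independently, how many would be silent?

4

Codon 1 (TGG, Trp): 0 synonymous substitutions.
Codon 2 (CAT, His): 1 synonymous substitution.
Codon 3 (GTT, Val): 3 synonymous substitutions.
Total: 0 + 1 + 3 = 4.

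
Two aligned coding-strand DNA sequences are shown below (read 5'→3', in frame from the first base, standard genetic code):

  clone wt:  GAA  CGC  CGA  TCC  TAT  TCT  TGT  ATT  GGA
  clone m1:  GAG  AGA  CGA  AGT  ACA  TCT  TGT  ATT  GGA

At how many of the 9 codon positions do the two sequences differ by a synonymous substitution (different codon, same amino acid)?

Codon 1: GAA Glu / GAG Glu — synonymous.
Codon 2: CGC Arg / AGA Arg — synonymous.
Codon 3: CGA Arg / CGA Arg — identical.
Codon 4: TCC Ser / AGT Ser — synonymous.
Codon 5: TAT Tyr / ACA Thr — nonsynonymous.
Codon 6: TCT Ser / TCT Ser — identical.
Codon 7: TGT Cys / TGT Cys — identical.
Codon 8: ATT Ile / ATT Ile — identical.
Codon 9: GGA Gly / GGA Gly — identical.
Synonymous differences: 3.

3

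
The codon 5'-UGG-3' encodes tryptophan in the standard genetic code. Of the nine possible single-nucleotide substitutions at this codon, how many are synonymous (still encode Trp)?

Position 1: none → 0 synonymous.
Position 2: none → 0 synonymous.
Position 3: none → 0 synonymous.
Total: 0 + 0 + 0 = 0.

0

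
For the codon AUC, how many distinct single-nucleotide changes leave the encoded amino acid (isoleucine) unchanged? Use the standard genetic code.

2

Position 1: none → 0 synonymous.
Position 2: none → 0 synonymous.
Position 3: AUU, AUA → 2 synonymous.
Total: 0 + 0 + 2 = 2.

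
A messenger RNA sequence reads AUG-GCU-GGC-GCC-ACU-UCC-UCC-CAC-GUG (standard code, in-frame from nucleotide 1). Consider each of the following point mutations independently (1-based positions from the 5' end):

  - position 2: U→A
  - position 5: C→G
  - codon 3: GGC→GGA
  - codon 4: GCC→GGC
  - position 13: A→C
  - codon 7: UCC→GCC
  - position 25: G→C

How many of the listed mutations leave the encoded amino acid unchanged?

Codon 1: AUG (Met) → AAG (Lys) — missense.
Codon 2: GCU (Ala) → GGU (Gly) — missense.
Codon 3: GGC (Gly) → GGA (Gly) — synonymous.
Codon 4: GCC (Ala) → GGC (Gly) — missense.
Codon 5: ACU (Thr) → CCU (Pro) — missense.
Codon 7: UCC (Ser) → GCC (Ala) — missense.
Codon 9: GUG (Val) → CUG (Leu) — missense.
Synonymous: 1 of 7.

1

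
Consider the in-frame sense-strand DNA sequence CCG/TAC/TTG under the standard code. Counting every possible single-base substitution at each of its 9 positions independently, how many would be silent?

6

Codon 1 (CCG, Pro): 3 synonymous substitutions.
Codon 2 (TAC, Tyr): 1 synonymous substitution.
Codon 3 (TTG, Leu): 2 synonymous substitutions.
Total: 3 + 1 + 2 = 6.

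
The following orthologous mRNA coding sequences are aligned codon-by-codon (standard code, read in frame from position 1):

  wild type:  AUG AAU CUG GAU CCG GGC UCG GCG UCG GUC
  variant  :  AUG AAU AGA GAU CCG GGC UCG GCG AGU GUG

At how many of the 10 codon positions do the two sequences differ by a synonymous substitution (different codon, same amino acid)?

2

Codon 1: AUG Met / AUG Met — identical.
Codon 2: AAU Asn / AAU Asn — identical.
Codon 3: CUG Leu / AGA Arg — nonsynonymous.
Codon 4: GAU Asp / GAU Asp — identical.
Codon 5: CCG Pro / CCG Pro — identical.
Codon 6: GGC Gly / GGC Gly — identical.
Codon 7: UCG Ser / UCG Ser — identical.
Codon 8: GCG Ala / GCG Ala — identical.
Codon 9: UCG Ser / AGU Ser — synonymous.
Codon 10: GUC Val / GUG Val — synonymous.
Synonymous differences: 2.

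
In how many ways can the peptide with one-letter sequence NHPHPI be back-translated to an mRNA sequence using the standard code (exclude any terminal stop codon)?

384

Asn: 2 codons.
His: 2 codons.
Pro: 4 codons.
His: 2 codons.
Pro: 4 codons.
Ile: 3 codons.
2 × 2 × 4 × 2 × 4 × 3 = 384.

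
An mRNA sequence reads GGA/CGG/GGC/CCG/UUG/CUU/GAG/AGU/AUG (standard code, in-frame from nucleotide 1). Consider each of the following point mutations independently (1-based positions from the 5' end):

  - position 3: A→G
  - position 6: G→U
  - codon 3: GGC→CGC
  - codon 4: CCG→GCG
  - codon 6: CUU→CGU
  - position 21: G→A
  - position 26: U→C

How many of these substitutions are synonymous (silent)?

Codon 1: GGA (Gly) → GGG (Gly) — synonymous.
Codon 2: CGG (Arg) → CGU (Arg) — synonymous.
Codon 3: GGC (Gly) → CGC (Arg) — missense.
Codon 4: CCG (Pro) → GCG (Ala) — missense.
Codon 6: CUU (Leu) → CGU (Arg) — missense.
Codon 7: GAG (Glu) → GAA (Glu) — synonymous.
Codon 9: AUG (Met) → ACG (Thr) — missense.
Synonymous: 3 of 7.

3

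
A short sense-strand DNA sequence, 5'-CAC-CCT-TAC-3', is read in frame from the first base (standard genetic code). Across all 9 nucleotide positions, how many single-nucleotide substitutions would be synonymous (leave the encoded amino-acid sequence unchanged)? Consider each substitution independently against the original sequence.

5

Codon 1 (CAC, His): 1 synonymous substitution.
Codon 2 (CCT, Pro): 3 synonymous substitutions.
Codon 3 (TAC, Tyr): 1 synonymous substitution.
Total: 1 + 3 + 1 = 5.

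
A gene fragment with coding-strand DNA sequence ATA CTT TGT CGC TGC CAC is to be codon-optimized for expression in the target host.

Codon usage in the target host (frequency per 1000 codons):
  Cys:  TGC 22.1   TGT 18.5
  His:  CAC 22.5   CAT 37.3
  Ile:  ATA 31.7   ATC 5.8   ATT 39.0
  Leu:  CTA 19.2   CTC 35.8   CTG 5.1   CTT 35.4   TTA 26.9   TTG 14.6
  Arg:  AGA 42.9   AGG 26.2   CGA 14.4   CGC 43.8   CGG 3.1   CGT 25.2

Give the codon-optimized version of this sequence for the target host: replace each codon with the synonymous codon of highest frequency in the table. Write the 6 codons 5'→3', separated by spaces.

Codon 1 (Ile): best is ATT at 39.0.
Codon 2 (Leu): best is CTC at 35.8.
Codon 3 (Cys): best is TGC at 22.1.
Codon 4 (Arg): best is CGC at 43.8.
Codon 5 (Cys): best is TGC at 22.1.
Codon 6 (His): best is CAT at 37.3.

ATT CTC TGC CGC TGC CAT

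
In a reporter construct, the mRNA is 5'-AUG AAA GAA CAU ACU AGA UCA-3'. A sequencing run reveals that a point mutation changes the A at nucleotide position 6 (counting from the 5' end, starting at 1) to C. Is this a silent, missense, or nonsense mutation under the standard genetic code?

Position 6 falls in codon 2: AAA → Lys.
After the substitution the codon is AAC → Asn.
Lys ≠ Asn, so this is a missense mutation.

missense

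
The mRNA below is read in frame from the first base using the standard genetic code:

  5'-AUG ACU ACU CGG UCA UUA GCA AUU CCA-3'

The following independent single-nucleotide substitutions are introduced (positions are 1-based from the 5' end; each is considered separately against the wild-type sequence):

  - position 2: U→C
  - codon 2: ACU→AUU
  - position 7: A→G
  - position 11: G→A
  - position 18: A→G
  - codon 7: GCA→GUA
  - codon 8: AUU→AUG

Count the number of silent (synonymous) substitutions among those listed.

Codon 1: AUG (Met) → ACG (Thr) — missense.
Codon 2: ACU (Thr) → AUU (Ile) — missense.
Codon 3: ACU (Thr) → GCU (Ala) — missense.
Codon 4: CGG (Arg) → CAG (Gln) — missense.
Codon 6: UUA (Leu) → UUG (Leu) — synonymous.
Codon 7: GCA (Ala) → GUA (Val) — missense.
Codon 8: AUU (Ile) → AUG (Met) — missense.
Synonymous: 1 of 7.

1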